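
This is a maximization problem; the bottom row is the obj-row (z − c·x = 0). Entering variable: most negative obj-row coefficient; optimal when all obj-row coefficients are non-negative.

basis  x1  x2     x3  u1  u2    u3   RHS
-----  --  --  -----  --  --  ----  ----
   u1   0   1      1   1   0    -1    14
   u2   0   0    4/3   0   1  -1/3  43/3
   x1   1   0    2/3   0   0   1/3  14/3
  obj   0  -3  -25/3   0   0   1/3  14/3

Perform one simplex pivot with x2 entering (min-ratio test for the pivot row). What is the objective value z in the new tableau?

140/3

Ratio test on column x2 — row 1: 14/1 = 14; row 2: entry 0 ≤ 0; row 3: entry 0 ≤ 0. Minimum is 14 at row 1 (u1 leaves); pivot element 1.
Pivot on row 1; the obj-row RHS becomes 14/3 − (-3)·14 = 140/3.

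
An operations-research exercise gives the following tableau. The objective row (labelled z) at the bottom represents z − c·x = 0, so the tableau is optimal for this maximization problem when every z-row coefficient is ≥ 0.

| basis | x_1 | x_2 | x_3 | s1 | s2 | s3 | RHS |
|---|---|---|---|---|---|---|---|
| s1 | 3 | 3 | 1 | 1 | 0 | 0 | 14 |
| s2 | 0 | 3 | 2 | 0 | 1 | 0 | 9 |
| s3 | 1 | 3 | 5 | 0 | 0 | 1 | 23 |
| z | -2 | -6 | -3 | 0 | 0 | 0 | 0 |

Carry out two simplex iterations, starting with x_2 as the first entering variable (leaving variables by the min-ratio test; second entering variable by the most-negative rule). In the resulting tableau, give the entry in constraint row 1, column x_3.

-1/3

Ratio test on column x_2 — row 1: 14/3 = 14/3; row 2: 9/3 = 3; row 3: 23/3 = 23/3. Minimum is 3 at row 2 (s2 leaves); pivot element 3.
Divide row 2 by 3; eliminate column x_2 from the other rows.
Second iteration: most negative z-row entry is -2 in column x_1, so x_1 enters.
Ratio test on column x_1 — row 1: 5/3 = 5/3; row 2: entry 0 ≤ 0; row 3: 14/1 = 14. Minimum is 5/3 at row 1 (s1 leaves); pivot element 3.
Divide row 1 by 3; eliminate column x_1 from the other rows.
After both pivots, the entry at constraint row 1, column x_3 is -1/3.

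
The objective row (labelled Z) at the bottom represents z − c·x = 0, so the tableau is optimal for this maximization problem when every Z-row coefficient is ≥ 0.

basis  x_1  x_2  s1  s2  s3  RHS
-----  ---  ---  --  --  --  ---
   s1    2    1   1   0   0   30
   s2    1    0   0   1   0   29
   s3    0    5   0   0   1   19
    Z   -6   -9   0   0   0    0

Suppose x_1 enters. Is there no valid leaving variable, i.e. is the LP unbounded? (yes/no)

Column x_1 has positive entries in row(s) 1, 2, so the ratio test bounds it — not unbounded.

no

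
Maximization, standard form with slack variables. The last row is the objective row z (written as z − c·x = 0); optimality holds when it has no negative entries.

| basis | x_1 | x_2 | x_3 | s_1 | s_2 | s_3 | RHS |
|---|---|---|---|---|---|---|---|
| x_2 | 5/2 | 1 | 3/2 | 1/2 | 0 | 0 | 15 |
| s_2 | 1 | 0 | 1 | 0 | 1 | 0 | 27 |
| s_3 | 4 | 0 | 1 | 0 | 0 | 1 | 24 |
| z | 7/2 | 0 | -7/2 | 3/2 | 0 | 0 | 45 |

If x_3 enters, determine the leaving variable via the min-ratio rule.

Column x_3 entries and ratios — x_2: 15/(3/2) = 10; s_2: 27/1 = 27; s_3: 24/1 = 24.
Smallest ratio is 10 in the row of x_2, so x_2 leaves.

x_2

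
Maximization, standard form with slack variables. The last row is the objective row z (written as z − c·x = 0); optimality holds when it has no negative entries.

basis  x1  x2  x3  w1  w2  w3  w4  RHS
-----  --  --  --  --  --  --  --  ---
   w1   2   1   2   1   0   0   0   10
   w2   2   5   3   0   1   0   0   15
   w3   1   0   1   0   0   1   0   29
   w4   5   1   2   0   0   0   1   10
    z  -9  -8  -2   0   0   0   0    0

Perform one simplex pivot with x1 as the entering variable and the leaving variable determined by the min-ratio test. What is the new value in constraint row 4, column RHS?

2

Ratio test on column x1 — row 1: 10/2 = 5; row 2: 15/2 = 15/2; row 3: 29/1 = 29; row 4: 10/5 = 2. Minimum is 2 at row 4 (w4 leaves); pivot element 5.
Divide row 4 by 5; eliminate column x1 from the other rows.
In the new row 4, the RHS entry is the old entry divided by the pivot: 10/5 = 2.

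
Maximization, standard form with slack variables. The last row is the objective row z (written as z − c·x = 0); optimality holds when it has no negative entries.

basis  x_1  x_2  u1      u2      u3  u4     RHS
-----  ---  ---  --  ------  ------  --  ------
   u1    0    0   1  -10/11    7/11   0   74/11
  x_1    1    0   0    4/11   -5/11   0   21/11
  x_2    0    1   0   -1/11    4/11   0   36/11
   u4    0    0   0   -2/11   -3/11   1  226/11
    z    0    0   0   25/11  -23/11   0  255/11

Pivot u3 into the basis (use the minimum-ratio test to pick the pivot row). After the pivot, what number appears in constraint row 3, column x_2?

Ratio test on column u3 — row 1: (74/11)/(7/11) = 74/7; row 2: entry -5/11 ≤ 0; row 3: (36/11)/(4/11) = 9; row 4: entry -3/11 ≤ 0. Minimum is 9 at row 3 (x_2 leaves); pivot element 4/11.
Divide row 3 by 4/11; eliminate column u3 from the other rows.
In the new row 3, the x_2 entry is the old entry divided by the pivot: 1/(4/11) = 11/4.

11/4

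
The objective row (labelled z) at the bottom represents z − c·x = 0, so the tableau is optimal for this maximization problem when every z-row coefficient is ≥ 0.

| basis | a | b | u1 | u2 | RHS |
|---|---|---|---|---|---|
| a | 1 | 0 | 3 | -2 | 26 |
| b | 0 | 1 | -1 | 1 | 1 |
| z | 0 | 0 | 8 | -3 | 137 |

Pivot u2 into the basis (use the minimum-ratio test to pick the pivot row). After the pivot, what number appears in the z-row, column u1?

Ratio test on column u2 — row 1: entry -2 ≤ 0; row 2: 1/1 = 1. Minimum is 1 at row 2 (b leaves); pivot element 1.
Divide row 2 by 1; eliminate column u2 from the other rows.
z-row update in column u1: 8 − (-3)·(-1) = 5.

5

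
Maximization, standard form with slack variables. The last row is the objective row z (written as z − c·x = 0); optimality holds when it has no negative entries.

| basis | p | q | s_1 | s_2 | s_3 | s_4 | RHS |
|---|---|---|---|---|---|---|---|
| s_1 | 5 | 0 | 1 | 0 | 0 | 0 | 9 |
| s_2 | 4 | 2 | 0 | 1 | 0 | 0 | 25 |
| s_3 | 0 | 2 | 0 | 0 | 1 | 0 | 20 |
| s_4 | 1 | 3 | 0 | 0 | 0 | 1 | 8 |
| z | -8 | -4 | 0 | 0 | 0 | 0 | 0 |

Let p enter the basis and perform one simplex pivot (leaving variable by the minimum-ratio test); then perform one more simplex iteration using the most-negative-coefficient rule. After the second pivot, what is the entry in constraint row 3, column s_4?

-2/3

Ratio test on column p — row 1: 9/5 = 9/5; row 2: 25/4 = 25/4; row 3: entry 0 ≤ 0; row 4: 8/1 = 8. Minimum is 9/5 at row 1 (s_1 leaves); pivot element 5.
Divide row 1 by 5; eliminate column p from the other rows.
Second iteration: most negative z-row entry is -4 in column q, so q enters.
Ratio test on column q — row 1: entry 0 ≤ 0; row 2: (89/5)/2 = 89/10; row 3: 20/2 = 10; row 4: (31/5)/3 = 31/15. Minimum is 31/15 at row 4 (s_4 leaves); pivot element 3.
Divide row 4 by 3; eliminate column q from the other rows.
After both pivots, the entry at constraint row 3, column s_4 is -2/3.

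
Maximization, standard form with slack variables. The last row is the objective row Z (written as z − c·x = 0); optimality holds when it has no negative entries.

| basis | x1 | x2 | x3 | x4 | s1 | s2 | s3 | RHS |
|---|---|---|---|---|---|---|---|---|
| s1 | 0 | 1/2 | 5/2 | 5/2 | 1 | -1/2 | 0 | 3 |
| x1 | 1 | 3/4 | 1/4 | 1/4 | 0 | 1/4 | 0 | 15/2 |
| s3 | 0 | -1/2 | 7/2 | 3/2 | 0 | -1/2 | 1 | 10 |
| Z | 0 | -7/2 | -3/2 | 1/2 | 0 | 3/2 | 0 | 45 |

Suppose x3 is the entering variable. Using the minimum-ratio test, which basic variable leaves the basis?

s1

Column x3 entries and ratios — s1: 3/(5/2) = 6/5; x1: (15/2)/(1/4) = 30; s3: 10/(7/2) = 20/7.
Smallest ratio is 6/5 in the row of s1, so s1 leaves.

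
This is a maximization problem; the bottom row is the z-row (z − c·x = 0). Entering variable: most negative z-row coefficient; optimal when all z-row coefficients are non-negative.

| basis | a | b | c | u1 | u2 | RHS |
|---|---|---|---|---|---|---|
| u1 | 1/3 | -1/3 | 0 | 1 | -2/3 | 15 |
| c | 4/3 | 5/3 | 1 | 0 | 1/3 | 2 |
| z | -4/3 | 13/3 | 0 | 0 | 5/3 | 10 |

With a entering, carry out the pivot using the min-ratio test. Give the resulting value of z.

12

Ratio test on column a — row 1: 15/(1/3) = 45; row 2: 2/(4/3) = 3/2. Minimum is 3/2 at row 2 (c leaves); pivot element 4/3.
Pivot on row 2; the z-row RHS becomes 10 − (-4/3)·(3/2) = 12.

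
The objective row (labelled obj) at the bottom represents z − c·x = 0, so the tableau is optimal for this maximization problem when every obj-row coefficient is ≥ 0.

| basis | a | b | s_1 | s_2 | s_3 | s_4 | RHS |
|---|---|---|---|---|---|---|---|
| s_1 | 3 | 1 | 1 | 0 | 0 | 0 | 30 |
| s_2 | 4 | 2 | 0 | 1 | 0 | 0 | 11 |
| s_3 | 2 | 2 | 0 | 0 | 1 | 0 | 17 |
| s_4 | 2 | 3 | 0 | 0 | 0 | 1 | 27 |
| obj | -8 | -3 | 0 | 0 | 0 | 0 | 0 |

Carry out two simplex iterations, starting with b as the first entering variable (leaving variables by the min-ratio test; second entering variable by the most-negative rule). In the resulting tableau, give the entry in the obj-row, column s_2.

2

Ratio test on column b — row 1: 30/1 = 30; row 2: 11/2 = 11/2; row 3: 17/2 = 17/2; row 4: 27/3 = 9. Minimum is 11/2 at row 2 (s_2 leaves); pivot element 2.
Divide row 2 by 2; eliminate column b from the other rows.
Second iteration: most negative obj-row entry is -2 in column a, so a enters.
Ratio test on column a — row 1: (49/2)/1 = 49/2; row 2: (11/2)/2 = 11/4; row 3: entry -2 ≤ 0; row 4: entry -4 ≤ 0. Minimum is 11/4 at row 2 (b leaves); pivot element 2.
Divide row 2 by 2; eliminate column a from the other rows.
After both pivots, the entry at the obj-row, column s_2 is 2.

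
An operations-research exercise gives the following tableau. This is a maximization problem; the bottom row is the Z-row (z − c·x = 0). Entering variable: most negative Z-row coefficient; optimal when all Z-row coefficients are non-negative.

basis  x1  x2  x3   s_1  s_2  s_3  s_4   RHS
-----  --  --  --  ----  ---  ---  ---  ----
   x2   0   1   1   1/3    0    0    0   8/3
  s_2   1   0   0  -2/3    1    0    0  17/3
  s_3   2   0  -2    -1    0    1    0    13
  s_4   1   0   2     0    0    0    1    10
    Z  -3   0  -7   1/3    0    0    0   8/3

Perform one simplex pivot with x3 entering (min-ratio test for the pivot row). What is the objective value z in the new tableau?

64/3

Ratio test on column x3 — row 1: (8/3)/1 = 8/3; row 2: entry 0 ≤ 0; row 3: entry -2 ≤ 0; row 4: 10/2 = 5. Minimum is 8/3 at row 1 (x2 leaves); pivot element 1.
Pivot on row 1; the Z-row RHS becomes 8/3 − (-7)·(8/3) = 64/3.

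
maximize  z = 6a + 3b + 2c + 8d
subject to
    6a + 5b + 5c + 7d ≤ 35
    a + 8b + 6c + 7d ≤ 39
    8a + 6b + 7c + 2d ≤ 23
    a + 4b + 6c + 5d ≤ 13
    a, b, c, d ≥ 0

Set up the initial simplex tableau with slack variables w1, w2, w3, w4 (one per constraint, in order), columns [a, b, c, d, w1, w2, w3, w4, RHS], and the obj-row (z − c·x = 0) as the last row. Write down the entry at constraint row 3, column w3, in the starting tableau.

Slack w3 belongs to constraint 3; its column is the unit vector e_3, so the entry in row 3 is 1.

1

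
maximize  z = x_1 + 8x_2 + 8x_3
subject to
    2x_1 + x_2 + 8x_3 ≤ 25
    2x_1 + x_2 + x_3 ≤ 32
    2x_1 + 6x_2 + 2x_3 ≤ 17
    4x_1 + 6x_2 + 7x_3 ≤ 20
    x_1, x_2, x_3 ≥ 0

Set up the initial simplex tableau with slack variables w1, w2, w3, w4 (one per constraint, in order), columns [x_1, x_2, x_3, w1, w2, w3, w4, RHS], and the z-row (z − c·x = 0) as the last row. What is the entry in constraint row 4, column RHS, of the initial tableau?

The RHS of constraint 4 is b_4 = 20.

20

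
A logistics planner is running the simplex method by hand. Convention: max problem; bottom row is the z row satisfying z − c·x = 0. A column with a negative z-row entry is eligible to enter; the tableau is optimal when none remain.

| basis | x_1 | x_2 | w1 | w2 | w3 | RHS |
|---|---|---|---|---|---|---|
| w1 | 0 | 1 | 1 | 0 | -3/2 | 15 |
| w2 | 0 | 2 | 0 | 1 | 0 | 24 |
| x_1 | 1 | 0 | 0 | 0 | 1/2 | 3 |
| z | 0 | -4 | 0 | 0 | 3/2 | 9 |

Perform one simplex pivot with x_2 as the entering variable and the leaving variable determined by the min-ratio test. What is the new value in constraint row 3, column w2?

0

Ratio test on column x_2 — row 1: 15/1 = 15; row 2: 24/2 = 12; row 3: entry 0 ≤ 0. Minimum is 12 at row 2 (w2 leaves); pivot element 2.
Divide row 2 by 2; eliminate column x_2 from the other rows.
Row 3 update in column w2: 0 − 0·(1/2) = 0.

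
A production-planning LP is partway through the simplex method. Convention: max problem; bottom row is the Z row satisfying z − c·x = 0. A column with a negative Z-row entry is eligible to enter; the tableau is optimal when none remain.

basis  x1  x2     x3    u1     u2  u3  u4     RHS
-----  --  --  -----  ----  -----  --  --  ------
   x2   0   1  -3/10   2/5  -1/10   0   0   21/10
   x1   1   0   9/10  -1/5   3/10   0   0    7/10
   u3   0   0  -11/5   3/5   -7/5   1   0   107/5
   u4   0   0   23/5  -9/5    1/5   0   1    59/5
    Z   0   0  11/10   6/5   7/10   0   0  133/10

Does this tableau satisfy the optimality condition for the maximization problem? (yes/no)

Every Z-row coefficient is ≥ 0, so the tableau is optimal.

yes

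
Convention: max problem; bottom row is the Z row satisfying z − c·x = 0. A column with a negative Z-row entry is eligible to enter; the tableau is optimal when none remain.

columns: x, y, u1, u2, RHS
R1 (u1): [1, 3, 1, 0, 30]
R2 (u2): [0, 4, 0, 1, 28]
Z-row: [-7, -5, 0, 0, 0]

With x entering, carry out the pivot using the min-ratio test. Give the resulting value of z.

210

Ratio test on column x — row 1: 30/1 = 30; row 2: entry 0 ≤ 0. Minimum is 30 at row 1 (u1 leaves); pivot element 1.
Pivot on row 1; the Z-row RHS becomes 0 − (-7)·30 = 210.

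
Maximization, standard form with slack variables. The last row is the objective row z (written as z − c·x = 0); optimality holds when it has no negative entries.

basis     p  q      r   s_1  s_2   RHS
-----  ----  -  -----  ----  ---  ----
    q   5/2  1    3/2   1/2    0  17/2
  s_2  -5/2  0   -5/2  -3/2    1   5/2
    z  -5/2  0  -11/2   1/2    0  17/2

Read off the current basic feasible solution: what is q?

17/2

q is basic (row 1); its value is the RHS of that row, 17/2.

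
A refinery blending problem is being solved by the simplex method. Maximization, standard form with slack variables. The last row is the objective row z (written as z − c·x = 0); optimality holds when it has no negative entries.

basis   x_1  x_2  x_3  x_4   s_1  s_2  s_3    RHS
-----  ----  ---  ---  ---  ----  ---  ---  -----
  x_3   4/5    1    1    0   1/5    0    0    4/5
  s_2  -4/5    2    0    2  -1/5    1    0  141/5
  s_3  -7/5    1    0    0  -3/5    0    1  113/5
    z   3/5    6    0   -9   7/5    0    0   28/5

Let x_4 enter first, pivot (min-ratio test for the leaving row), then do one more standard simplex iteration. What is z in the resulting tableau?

271/2

Ratio test on column x_4 — row 1: entry 0 ≤ 0; row 2: (141/5)/2 = 141/10; row 3: entry 0 ≤ 0. Minimum is 141/10 at row 2 (s_2 leaves); pivot element 2.
Pivot on row 2; the z-row RHS becomes 28/5 − (-9)·(141/10) = 265/2.
Next entering variable (most negative z-row entry -3): x_1.
Ratio test on column x_1 — row 1: (4/5)/(4/5) = 1; row 2: entry -2/5 ≤ 0; row 3: entry -7/5 ≤ 0. Minimum is 1 at row 1 (x_3 leaves); pivot element 4/5.
After the second pivot the z-row RHS is 265/2 − (-3)·1 = 271/2.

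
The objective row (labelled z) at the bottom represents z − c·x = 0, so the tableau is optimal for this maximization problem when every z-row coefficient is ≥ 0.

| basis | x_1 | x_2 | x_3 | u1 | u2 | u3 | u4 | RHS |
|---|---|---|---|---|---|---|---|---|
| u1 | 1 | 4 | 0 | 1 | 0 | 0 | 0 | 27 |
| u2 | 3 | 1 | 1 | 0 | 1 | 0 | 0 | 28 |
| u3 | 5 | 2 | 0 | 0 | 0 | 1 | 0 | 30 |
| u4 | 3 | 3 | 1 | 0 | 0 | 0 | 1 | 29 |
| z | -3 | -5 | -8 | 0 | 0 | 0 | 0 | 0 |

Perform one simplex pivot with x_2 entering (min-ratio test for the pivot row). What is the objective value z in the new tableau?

Ratio test on column x_2 — row 1: 27/4 = 27/4; row 2: 28/1 = 28; row 3: 30/2 = 15; row 4: 29/3 = 29/3. Minimum is 27/4 at row 1 (u1 leaves); pivot element 4.
Pivot on row 1; the z-row RHS becomes 0 − (-5)·(27/4) = 135/4.

135/4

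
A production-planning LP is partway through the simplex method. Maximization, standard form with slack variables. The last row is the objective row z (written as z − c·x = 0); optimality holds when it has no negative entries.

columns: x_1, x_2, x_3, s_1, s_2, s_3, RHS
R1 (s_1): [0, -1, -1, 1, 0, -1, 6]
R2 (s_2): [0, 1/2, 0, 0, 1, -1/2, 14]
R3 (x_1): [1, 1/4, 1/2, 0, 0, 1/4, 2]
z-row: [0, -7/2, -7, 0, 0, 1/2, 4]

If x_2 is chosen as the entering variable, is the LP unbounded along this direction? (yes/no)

no

Column x_2 has positive entries in row(s) 2, 3, so the ratio test bounds it — not unbounded.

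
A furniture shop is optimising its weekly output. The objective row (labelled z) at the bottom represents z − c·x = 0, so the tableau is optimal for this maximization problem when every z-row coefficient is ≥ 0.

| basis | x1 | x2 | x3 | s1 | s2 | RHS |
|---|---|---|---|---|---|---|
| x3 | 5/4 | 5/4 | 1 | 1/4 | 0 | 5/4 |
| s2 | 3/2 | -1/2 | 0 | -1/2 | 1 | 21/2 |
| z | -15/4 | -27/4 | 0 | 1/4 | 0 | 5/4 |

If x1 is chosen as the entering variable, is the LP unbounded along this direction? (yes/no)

Column x1 has positive entries in row(s) 1, 2, so the ratio test bounds it — not unbounded.

no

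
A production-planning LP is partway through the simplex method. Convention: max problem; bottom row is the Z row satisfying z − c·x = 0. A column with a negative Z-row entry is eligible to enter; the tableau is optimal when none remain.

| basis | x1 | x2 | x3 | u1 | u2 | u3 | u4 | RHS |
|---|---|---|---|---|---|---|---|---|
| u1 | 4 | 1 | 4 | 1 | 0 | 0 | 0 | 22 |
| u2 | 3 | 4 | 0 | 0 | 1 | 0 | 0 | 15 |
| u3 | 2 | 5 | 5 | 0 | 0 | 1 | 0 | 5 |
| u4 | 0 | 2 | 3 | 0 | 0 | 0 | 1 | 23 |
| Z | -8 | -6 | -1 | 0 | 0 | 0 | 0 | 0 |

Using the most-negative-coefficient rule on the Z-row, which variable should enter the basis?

Negative Z-row entries: x1: -8, x2: -6, x3: -1.
The most negative is -8 in column x1, so x1 enters.

x1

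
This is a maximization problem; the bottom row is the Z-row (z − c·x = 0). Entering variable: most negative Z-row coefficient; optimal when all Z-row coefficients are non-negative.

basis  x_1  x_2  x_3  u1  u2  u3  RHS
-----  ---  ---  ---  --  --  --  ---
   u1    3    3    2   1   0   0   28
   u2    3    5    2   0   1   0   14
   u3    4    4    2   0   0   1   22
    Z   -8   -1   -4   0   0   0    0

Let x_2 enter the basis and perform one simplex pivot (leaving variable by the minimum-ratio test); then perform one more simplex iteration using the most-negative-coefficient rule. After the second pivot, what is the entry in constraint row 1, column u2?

-1

Ratio test on column x_2 — row 1: 28/3 = 28/3; row 2: 14/5 = 14/5; row 3: 22/4 = 11/2. Minimum is 14/5 at row 2 (u2 leaves); pivot element 5.
Divide row 2 by 5; eliminate column x_2 from the other rows.
Second iteration: most negative Z-row entry is -37/5 in column x_1, so x_1 enters.
Ratio test on column x_1 — row 1: (98/5)/(6/5) = 49/3; row 2: (14/5)/(3/5) = 14/3; row 3: (54/5)/(8/5) = 27/4. Minimum is 14/3 at row 2 (x_2 leaves); pivot element 3/5.
Divide row 2 by 3/5; eliminate column x_1 from the other rows.
After both pivots, the entry at constraint row 1, column u2 is -1.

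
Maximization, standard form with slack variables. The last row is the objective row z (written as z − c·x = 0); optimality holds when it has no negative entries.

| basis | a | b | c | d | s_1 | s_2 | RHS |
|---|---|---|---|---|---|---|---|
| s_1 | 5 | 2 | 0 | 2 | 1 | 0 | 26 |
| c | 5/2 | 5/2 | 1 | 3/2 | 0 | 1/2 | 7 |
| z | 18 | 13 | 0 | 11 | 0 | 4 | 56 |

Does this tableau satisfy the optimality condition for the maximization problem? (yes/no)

Every z-row coefficient is ≥ 0, so the tableau is optimal.

yes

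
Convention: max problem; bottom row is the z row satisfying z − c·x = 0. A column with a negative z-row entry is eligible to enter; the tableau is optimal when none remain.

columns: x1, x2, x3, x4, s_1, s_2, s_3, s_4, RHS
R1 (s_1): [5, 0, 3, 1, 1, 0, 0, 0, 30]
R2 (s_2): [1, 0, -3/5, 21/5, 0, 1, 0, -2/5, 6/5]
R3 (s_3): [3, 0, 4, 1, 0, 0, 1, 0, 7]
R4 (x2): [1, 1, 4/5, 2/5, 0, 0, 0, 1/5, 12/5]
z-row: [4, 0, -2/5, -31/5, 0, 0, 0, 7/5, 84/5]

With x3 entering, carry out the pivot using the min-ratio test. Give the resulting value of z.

35/2

Ratio test on column x3 — row 1: 30/3 = 10; row 2: entry -3/5 ≤ 0; row 3: 7/4 = 7/4; row 4: (12/5)/(4/5) = 3. Minimum is 7/4 at row 3 (s_3 leaves); pivot element 4.
Pivot on row 3; the z-row RHS becomes 84/5 − (-2/5)·(7/4) = 35/2.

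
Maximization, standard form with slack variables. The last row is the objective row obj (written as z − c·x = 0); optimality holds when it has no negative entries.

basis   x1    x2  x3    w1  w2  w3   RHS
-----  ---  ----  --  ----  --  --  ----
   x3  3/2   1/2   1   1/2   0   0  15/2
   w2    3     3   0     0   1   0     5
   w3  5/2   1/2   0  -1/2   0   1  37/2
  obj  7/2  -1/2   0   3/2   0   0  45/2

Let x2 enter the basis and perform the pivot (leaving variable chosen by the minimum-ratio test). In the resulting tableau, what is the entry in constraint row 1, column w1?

Ratio test on column x2 — row 1: (15/2)/(1/2) = 15; row 2: 5/3 = 5/3; row 3: (37/2)/(1/2) = 37. Minimum is 5/3 at row 2 (w2 leaves); pivot element 3.
Divide row 2 by 3; eliminate column x2 from the other rows.
Row 1 update in column w1: 1/2 − (1/2)·0 = 1/2.

1/2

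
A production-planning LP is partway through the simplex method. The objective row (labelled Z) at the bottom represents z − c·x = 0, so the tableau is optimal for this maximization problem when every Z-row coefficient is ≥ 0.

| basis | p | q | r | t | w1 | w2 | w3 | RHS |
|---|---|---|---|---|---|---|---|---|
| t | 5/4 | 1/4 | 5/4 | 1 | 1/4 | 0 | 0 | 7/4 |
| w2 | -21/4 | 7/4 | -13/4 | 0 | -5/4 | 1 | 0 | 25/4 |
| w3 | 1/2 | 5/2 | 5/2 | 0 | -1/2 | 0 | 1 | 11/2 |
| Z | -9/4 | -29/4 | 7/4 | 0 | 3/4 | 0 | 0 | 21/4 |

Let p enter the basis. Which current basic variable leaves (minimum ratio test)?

Column p entries and ratios — t: (7/4)/(5/4) = 7/5; w2: -21/4 ≤ 0, skip; w3: (11/2)/(1/2) = 11.
Smallest ratio is 7/5 in the row of t, so t leaves.

t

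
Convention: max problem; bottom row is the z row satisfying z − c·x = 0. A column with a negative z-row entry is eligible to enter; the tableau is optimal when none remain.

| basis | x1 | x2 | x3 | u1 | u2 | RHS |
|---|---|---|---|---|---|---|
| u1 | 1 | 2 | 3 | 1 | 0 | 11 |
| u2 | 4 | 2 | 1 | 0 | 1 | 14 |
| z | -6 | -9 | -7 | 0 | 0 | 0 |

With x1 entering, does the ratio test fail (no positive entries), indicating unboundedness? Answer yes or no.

no

Column x1 has positive entries in row(s) 1, 2, so the ratio test bounds it — not unbounded.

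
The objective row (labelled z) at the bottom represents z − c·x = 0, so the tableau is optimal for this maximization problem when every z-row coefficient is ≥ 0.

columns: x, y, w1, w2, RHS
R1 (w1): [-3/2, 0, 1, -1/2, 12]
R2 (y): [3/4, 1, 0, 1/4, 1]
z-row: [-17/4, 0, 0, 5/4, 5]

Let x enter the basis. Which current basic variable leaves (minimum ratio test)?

Column x entries and ratios — w1: -3/2 ≤ 0, skip; y: 1/(3/4) = 4/3.
Smallest ratio is 4/3 in the row of y, so y leaves.

y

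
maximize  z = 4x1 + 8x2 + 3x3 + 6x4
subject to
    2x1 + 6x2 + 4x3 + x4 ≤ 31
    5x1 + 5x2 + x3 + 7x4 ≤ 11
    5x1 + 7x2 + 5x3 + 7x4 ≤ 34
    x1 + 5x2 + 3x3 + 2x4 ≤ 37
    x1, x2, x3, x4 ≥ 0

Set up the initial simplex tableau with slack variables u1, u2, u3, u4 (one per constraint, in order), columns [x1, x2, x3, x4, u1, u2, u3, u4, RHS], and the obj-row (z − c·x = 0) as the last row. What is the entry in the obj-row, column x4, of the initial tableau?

The obj-row carries the negated objective coefficients: the x4 entry is -6.

-6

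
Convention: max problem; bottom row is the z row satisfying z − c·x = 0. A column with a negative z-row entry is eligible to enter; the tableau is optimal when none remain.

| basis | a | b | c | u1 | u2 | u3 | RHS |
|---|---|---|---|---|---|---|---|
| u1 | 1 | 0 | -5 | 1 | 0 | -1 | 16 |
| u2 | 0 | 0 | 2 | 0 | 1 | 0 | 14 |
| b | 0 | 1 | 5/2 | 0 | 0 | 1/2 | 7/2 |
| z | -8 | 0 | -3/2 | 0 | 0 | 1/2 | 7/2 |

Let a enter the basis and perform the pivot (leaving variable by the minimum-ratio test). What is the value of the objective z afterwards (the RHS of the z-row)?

263/2

Ratio test on column a — row 1: 16/1 = 16; row 2: entry 0 ≤ 0; row 3: entry 0 ≤ 0. Minimum is 16 at row 1 (u1 leaves); pivot element 1.
Pivot on row 1; the z-row RHS becomes 7/2 − (-8)·16 = 263/2.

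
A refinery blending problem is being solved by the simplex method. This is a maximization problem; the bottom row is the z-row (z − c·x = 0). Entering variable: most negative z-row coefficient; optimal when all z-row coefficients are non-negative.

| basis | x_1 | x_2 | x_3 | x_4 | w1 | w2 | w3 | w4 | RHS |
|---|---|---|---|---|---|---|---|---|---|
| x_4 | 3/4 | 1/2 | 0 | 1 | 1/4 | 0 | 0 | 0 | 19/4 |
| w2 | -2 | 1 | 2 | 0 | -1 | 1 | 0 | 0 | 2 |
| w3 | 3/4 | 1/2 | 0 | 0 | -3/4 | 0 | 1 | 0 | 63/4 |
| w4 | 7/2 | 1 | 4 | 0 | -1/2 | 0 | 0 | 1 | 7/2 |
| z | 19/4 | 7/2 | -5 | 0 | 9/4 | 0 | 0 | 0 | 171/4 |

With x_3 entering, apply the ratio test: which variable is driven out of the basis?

Column x_3 entries and ratios — x_4: 0 ≤ 0, skip; w2: 2/2 = 1; w3: 0 ≤ 0, skip; w4: (7/2)/4 = 7/8.
Smallest ratio is 7/8 in the row of w4, so w4 leaves.

w4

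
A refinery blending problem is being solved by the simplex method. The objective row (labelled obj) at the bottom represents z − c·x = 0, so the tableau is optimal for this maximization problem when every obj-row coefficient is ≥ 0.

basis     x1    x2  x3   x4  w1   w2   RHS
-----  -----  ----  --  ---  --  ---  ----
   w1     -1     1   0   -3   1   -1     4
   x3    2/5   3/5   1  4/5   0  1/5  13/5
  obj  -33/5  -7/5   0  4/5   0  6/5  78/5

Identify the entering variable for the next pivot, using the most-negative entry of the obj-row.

x1

Negative obj-row entries: x1: -33/5, x2: -7/5.
The most negative is -33/5 in column x1, so x1 enters.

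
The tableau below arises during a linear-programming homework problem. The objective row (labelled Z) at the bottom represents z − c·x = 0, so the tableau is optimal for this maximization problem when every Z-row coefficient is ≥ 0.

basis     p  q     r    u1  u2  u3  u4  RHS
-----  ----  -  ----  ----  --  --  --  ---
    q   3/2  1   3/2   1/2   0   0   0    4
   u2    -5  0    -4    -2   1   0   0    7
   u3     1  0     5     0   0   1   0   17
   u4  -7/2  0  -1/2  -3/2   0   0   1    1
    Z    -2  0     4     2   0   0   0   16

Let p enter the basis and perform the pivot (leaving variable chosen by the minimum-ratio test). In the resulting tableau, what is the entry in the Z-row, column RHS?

64/3

Ratio test on column p — row 1: 4/(3/2) = 8/3; row 2: entry -5 ≤ 0; row 3: 17/1 = 17; row 4: entry -7/2 ≤ 0. Minimum is 8/3 at row 1 (q leaves); pivot element 3/2.
Divide row 1 by 3/2; eliminate column p from the other rows.
Z-row update in column RHS: 16 − (-2)·(8/3) = 64/3.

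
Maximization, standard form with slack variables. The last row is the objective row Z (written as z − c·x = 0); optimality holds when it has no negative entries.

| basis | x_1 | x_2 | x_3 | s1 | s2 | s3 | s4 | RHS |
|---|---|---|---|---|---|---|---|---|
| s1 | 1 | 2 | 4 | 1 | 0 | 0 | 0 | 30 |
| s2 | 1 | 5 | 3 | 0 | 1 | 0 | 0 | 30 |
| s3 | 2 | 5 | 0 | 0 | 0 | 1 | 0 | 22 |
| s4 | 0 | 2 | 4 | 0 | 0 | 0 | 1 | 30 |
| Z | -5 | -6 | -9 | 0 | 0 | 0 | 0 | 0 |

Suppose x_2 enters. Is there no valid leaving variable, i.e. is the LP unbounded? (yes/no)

Column x_2 has positive entries in row(s) 1, 2, 3, 4, so the ratio test bounds it — not unbounded.

no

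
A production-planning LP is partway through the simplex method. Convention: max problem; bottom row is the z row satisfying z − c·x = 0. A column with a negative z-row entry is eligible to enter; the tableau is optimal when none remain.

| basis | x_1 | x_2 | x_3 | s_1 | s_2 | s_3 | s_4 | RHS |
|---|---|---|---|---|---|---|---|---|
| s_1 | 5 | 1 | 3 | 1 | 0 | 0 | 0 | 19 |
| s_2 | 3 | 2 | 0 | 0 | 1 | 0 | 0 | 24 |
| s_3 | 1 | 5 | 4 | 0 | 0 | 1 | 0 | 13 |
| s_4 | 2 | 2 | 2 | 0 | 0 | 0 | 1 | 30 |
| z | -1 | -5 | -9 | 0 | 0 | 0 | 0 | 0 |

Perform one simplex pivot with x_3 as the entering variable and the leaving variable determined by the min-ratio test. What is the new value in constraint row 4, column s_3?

Ratio test on column x_3 — row 1: 19/3 = 19/3; row 2: entry 0 ≤ 0; row 3: 13/4 = 13/4; row 4: 30/2 = 15. Minimum is 13/4 at row 3 (s_3 leaves); pivot element 4.
Divide row 3 by 4; eliminate column x_3 from the other rows.
Row 4 update in column s_3: 0 − 2·(1/4) = -1/2.

-1/2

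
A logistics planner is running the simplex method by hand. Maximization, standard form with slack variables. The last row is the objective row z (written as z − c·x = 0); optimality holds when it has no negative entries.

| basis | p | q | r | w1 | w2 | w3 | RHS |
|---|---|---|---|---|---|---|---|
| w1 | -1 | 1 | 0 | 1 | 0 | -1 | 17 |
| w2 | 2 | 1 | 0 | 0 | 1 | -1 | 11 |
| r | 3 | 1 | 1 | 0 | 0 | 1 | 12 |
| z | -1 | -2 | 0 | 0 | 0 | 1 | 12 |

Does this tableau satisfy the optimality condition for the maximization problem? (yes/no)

The z-row has a negative entry -2 in column q, so it is not optimal.

no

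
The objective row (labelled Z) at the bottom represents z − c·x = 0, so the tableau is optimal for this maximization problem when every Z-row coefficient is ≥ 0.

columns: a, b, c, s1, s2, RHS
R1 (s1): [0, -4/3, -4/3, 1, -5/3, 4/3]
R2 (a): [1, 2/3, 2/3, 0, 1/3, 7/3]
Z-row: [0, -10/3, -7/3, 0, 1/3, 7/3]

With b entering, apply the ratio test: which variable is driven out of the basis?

Column b entries and ratios — s1: -4/3 ≤ 0, skip; a: (7/3)/(2/3) = 7/2.
Smallest ratio is 7/2 in the row of a, so a leaves.

a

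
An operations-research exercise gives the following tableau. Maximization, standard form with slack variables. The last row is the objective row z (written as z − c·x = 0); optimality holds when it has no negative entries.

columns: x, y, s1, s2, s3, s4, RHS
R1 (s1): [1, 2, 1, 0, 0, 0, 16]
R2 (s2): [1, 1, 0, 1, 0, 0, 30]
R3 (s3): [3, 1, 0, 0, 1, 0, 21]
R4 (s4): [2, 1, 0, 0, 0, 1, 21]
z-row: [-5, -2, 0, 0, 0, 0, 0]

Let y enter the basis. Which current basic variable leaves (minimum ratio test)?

Column y entries and ratios — s1: 16/2 = 8; s2: 30/1 = 30; s3: 21/1 = 21; s4: 21/1 = 21.
Smallest ratio is 8 in the row of s1, so s1 leaves.

s1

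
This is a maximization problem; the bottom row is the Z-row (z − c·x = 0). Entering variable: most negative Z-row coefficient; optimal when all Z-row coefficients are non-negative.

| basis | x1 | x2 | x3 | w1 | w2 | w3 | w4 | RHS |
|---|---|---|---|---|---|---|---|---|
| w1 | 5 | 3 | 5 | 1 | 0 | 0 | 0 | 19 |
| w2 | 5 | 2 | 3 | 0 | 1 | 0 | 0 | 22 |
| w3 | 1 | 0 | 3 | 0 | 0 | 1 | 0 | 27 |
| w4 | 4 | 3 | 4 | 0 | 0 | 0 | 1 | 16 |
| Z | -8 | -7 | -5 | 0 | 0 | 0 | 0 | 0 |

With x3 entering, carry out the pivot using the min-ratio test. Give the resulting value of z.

19

Ratio test on column x3 — row 1: 19/5 = 19/5; row 2: 22/3 = 22/3; row 3: 27/3 = 9; row 4: 16/4 = 4. Minimum is 19/5 at row 1 (w1 leaves); pivot element 5.
Pivot on row 1; the Z-row RHS becomes 0 − (-5)·(19/5) = 19.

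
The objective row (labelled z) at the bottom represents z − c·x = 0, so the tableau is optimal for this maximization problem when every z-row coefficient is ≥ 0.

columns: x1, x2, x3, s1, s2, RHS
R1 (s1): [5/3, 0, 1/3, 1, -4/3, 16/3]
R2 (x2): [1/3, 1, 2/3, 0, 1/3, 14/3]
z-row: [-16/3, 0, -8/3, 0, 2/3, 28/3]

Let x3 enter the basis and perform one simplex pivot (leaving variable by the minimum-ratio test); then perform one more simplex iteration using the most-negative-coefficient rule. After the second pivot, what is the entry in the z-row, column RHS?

36

Ratio test on column x3 — row 1: (16/3)/(1/3) = 16; row 2: (14/3)/(2/3) = 7. Minimum is 7 at row 2 (x2 leaves); pivot element 2/3.
Divide row 2 by 2/3; eliminate column x3 from the other rows.
Second iteration: most negative z-row entry is -4 in column x1, so x1 enters.
Ratio test on column x1 — row 1: 3/(3/2) = 2; row 2: 7/(1/2) = 14. Minimum is 2 at row 1 (s1 leaves); pivot element 3/2.
Divide row 1 by 3/2; eliminate column x1 from the other rows.
After both pivots, the entry at the z-row, column RHS is 36.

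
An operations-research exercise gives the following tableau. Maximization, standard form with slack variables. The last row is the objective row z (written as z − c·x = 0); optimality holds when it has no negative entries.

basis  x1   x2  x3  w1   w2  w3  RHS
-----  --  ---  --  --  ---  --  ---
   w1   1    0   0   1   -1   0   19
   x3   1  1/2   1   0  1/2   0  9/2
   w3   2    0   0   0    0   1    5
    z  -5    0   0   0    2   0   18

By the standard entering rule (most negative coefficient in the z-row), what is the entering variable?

x1

Negative z-row entries: x1: -5.
The most negative is -5 in column x1, so x1 enters.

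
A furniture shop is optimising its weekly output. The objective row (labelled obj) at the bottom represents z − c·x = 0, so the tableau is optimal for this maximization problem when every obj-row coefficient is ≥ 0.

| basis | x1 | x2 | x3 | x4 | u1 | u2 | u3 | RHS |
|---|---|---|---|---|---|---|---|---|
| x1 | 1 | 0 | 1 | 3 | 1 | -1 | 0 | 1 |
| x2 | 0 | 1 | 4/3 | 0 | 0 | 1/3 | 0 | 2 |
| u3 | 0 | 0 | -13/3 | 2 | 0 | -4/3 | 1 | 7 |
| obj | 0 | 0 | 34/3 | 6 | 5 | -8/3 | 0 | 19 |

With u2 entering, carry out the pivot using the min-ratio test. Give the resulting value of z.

35

Ratio test on column u2 — row 1: entry -1 ≤ 0; row 2: 2/(1/3) = 6; row 3: entry -4/3 ≤ 0. Minimum is 6 at row 2 (x2 leaves); pivot element 1/3.
Pivot on row 2; the obj-row RHS becomes 19 − (-8/3)·6 = 35.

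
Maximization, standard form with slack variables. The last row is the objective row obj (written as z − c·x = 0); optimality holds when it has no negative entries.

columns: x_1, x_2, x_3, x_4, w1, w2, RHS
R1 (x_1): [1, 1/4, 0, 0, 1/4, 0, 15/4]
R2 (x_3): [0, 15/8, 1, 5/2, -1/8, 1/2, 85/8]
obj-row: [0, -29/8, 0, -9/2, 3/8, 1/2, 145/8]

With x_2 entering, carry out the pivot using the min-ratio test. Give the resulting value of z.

116/3

Ratio test on column x_2 — row 1: (15/4)/(1/4) = 15; row 2: (85/8)/(15/8) = 17/3. Minimum is 17/3 at row 2 (x_3 leaves); pivot element 15/8.
Pivot on row 2; the obj-row RHS becomes 145/8 − (-29/8)·(17/3) = 116/3.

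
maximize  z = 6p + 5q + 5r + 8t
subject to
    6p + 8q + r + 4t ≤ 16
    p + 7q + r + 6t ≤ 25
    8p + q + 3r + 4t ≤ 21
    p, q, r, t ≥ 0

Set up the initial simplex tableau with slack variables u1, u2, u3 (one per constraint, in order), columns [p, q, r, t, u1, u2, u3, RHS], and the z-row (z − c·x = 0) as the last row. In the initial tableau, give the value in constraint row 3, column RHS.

The RHS of constraint 3 is b_3 = 21.

21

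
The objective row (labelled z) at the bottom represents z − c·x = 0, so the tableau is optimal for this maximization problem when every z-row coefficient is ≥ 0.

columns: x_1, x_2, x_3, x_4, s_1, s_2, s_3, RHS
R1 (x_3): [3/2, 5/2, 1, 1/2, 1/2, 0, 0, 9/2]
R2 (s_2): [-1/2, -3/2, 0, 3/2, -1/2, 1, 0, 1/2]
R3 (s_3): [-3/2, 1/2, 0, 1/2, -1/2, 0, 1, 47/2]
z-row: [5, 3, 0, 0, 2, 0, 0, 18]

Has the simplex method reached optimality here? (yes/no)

yes

Every z-row coefficient is ≥ 0, so the tableau is optimal.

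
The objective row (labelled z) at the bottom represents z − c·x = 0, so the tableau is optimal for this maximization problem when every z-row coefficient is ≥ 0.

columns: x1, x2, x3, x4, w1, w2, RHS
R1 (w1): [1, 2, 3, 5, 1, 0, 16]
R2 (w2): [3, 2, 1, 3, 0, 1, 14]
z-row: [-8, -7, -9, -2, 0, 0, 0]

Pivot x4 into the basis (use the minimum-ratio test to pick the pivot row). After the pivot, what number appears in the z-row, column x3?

Ratio test on column x4 — row 1: 16/5 = 16/5; row 2: 14/3 = 14/3. Minimum is 16/5 at row 1 (w1 leaves); pivot element 5.
Divide row 1 by 5; eliminate column x4 from the other rows.
z-row update in column x3: -9 − (-2)·(3/5) = -39/5.

-39/5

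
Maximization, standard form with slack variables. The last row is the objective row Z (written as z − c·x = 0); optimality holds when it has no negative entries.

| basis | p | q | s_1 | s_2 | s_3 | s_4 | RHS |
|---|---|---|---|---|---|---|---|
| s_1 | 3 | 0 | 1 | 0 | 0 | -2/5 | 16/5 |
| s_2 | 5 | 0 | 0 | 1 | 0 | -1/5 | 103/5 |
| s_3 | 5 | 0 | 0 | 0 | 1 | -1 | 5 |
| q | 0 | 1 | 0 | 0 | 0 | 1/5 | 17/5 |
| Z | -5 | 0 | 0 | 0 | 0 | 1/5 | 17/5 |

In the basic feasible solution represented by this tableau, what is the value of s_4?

0

s_4 is not in the basis, so in the current basic feasible solution s_4 = 0.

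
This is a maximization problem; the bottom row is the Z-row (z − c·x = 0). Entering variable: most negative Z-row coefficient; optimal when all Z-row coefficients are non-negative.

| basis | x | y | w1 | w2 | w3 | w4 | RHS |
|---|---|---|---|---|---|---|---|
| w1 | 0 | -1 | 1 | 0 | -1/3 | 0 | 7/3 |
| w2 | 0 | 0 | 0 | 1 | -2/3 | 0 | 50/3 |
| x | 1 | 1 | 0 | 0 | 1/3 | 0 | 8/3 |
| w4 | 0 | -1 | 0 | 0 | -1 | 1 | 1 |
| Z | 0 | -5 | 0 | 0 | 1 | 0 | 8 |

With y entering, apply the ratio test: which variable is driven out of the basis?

x

Column y entries and ratios — w1: -1 ≤ 0, skip; w2: 0 ≤ 0, skip; x: (8/3)/1 = 8/3; w4: -1 ≤ 0, skip.
Smallest ratio is 8/3 in the row of x, so x leaves.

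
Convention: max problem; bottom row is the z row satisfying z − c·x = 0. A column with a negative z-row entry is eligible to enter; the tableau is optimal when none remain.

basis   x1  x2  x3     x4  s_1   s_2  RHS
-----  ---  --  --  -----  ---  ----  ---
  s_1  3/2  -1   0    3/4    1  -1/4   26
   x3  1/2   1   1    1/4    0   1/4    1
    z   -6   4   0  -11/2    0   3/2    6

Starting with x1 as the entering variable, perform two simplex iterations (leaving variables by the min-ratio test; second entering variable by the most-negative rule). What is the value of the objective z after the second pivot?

28

Ratio test on column x1 — row 1: 26/(3/2) = 52/3; row 2: 1/(1/2) = 2. Minimum is 2 at row 2 (x3 leaves); pivot element 1/2.
Pivot on row 2; the z-row RHS becomes 6 − (-6)·2 = 18.
Next entering variable (most negative z-row entry -5/2): x4.
Ratio test on column x4 — row 1: entry 0 ≤ 0; row 2: 2/(1/2) = 4. Minimum is 4 at row 2 (x1 leaves); pivot element 1/2.
After the second pivot the z-row RHS is 18 − (-5/2)·4 = 28.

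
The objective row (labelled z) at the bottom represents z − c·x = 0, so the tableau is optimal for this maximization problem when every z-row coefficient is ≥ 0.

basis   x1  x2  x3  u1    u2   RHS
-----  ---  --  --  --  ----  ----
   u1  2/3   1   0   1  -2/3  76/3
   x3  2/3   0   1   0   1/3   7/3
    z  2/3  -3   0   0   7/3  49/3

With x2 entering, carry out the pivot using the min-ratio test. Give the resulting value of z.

Ratio test on column x2 — row 1: (76/3)/1 = 76/3; row 2: entry 0 ≤ 0. Minimum is 76/3 at row 1 (u1 leaves); pivot element 1.
Pivot on row 1; the z-row RHS becomes 49/3 − (-3)·(76/3) = 277/3.

277/3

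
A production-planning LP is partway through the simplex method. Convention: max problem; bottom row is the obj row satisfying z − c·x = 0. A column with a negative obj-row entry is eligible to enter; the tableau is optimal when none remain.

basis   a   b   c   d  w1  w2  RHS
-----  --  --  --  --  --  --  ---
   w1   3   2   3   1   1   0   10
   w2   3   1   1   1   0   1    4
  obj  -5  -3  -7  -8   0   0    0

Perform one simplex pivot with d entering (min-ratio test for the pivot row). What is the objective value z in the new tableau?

Ratio test on column d — row 1: 10/1 = 10; row 2: 4/1 = 4. Minimum is 4 at row 2 (w2 leaves); pivot element 1.
Pivot on row 2; the obj-row RHS becomes 0 − (-8)·4 = 32.

32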